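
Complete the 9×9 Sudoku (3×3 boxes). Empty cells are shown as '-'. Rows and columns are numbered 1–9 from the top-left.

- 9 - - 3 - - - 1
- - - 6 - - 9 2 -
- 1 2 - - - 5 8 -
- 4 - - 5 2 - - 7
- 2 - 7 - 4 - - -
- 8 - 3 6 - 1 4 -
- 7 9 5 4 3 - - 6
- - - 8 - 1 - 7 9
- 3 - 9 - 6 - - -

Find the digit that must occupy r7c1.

8

r1c8 = 6 (sole candidate).
r2c2 = 5 (sole candidate).
r3c4 = 4 (sole candidate).
r3c9 = 3 (sole candidate).
r4c4 = 1 (sole candidate).
r6c6 = 9 (sole candidate).
r7c8 = 1 (sole candidate).
r8c2 = 6 (sole candidate).
r8c5 = 2 (sole candidate).
r9c5 = 7 (sole candidate).
r9c8 = 5 (sole candidate).
r1c4 = 2 (sole candidate).
r2c9 = 4 (sole candidate).
r3c5 = 9 (sole candidate).
r3c6 = 7 (sole candidate).
r5c5 = 8 (sole candidate).
r5c9 = 5 (sole candidate).
r6c9 = 2 (sole candidate).
r9c9 = 8 (sole candidate).
r1c7 = 7 (sole candidate).
r2c5 = 1 (sole candidate).
r2c6 = 8 (sole candidate).
r3c1 = 6 (sole candidate).
r7c7 = 2 (sole candidate).
r9c7 = 4 (sole candidate).
r1c6 = 5 (sole candidate).
r7c1 = 8: row 7 has {1,2,3,4,5,6,7,9}; col 1 has {6}; box has {3,6,7,9} → only 8 remains.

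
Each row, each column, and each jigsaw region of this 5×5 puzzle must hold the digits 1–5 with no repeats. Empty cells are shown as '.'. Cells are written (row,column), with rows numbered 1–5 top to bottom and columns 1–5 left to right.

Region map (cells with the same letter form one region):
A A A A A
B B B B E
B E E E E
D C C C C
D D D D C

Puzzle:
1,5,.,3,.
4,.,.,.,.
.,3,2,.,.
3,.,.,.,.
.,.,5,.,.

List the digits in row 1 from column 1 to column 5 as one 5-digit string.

(1,3) = 4: row 1 has {1,3,5}; col 3 has {2,5}; region has {1,3,5} → only 4 remains.
(1,5) = 2: row 1 has {1,3,4,5}; col 5 has {}; region has {1,3,4,5} → only 2 remains.

15432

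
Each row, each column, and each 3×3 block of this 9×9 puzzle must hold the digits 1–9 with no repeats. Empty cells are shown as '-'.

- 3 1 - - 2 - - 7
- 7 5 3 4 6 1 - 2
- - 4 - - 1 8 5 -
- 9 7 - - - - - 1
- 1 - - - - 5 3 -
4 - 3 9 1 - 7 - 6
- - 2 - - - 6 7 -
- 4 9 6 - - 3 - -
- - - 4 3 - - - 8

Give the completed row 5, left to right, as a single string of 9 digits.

618274539

r2c8 = 9: row 2 has {1,2,3,4,5,6,7}; col 8 has {3,5,7}; box has {1,2,5,7,8} → only 9 remains.
r3c4 = 7: row 3 has {1,4,5,8}; col 4 has {3,4,6,9}; box has {1,2,3,4,6} → only 7 remains.
r3c5 = 9: row 3 has {1,4,5,7,8}; col 5 has {1,3,4}; box has {1,2,3,4,6,7} → only 9 remains.
r3c9 = 3: row 3 has {1,4,5,7,8,9}; col 9 has {1,2,6,7,8}; box has {1,2,5,7,8,9} → only 3 remains.
r8c9 = 5: row 8 has {3,4,6,9}; col 9 has {1,2,3,6,7,8}; box has {3,6,7,8} → only 5 remains.
r9c3 = 6: row 9 has {3,4,8}; col 3 has {1,2,3,4,5,7,9}; box has {2,4,9} → only 6 remains.
r1c7 = 4: row 1 has {1,2,3,7}; col 7 has {1,3,5,6,7,8}; box has {1,2,3,5,7,8,9} → only 4 remains.
r1c8 = 6: row 1 has {1,2,3,4,7}; col 8 has {3,5,7,9}; box has {1,2,3,4,5,7,8,9} → only 6 remains.
r2c1 = 8: row 2 has {1,2,3,4,5,6,7,9}; col 1 has {4}; box has {1,3,4,5,7} → only 8 remains.
r4c7 = 2: row 4 has {1,7,9}; col 7 has {1,3,4,5,6,7,8}; box has {1,3,5,6,7} → only 2 remains.
r5c3 = 8: row 5 has {1,3,5}; col 3 has {1,2,3,4,5,6,7,9}; box has {1,3,4,7,9} → only 8 remains.
r5c4 = 2: row 5 has {1,3,5,8}; col 4 has {3,4,6,7,9}; box has {1,9} → only 2 remains.
r6c8 = 8: row 6 has {1,3,4,6,7,9}; col 8 has {3,5,6,7,9}; box has {1,2,3,5,6,7} → only 8 remains.
r9c2 = 5: row 9 has {3,4,6,8}; col 2 has {1,3,4,7,9}; box has {2,4,6,9} → only 5 remains.
r9c7 = 9: row 9 has {3,4,5,6,8}; col 7 has {1,2,3,4,5,6,7,8}; box has {3,5,6,7,8} → only 9 remains.
r1c1 = 9: row 1 has {1,2,3,4,6,7}; col 1 has {4,8}; box has {1,3,4,5,7,8} → only 9 remains.
r4c8 = 4: row 4 has {1,2,7,9}; col 8 has {3,5,6,7,8,9}; box has {1,2,3,5,6,7,8} → only 4 remains.
r5c1 = 6: row 5 has {1,2,3,5,8}; col 1 has {4,8,9}; box has {1,3,4,7,8,9} → only 6 remains.
r5c5 = 7: row 5 has {1,2,3,5,6,8}; col 5 has {1,3,4,9}; box has {1,2,9} → only 7 remains.
r5c6 = 4: row 5 has {1,2,3,5,6,7,8}; col 6 has {1,2,6}; box has {1,2,7,9} → only 4 remains.
r5c9 = 9: row 5 has {1,2,3,4,5,6,7,8}; col 9 has {1,2,3,5,6,7,8}; box has {1,2,3,4,5,6,7,8} → only 9 remains.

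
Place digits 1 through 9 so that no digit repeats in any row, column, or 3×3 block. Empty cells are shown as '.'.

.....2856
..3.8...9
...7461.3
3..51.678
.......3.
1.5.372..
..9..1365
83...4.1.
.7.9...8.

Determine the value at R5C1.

R1C5 = 9: row 1 has {2,5,6,8}; col 5 has {1,3,4,8}; box has {2,4,6,7,8} → only 9 remains.
R2C4 = 1: row 2 has {3,8,9}; col 4 has {5,7,9}; box has {2,4,6,7,8,9} → only 1 remains.
R2C6 = 5: row 2 has {1,3,8,9}; col 6 has {1,2,4,6,7}; box has {1,2,4,6,7,8,9} → only 5 remains.
R3C8 = 2: row 3 has {1,3,4,6,7}; col 8 has {1,3,5,6,7,8}; box has {1,3,5,6,8,9} → only 2 remains.
R4C6 = 9: row 4 has {1,3,5,6,7,8}; col 6 has {1,2,4,5,6,7}; box has {1,3,5,7} → only 9 remains.
R5C6 = 8: row 5 has {3}; col 6 has {1,2,4,5,6,7,9}; box has {1,3,5,7,9} → only 8 remains.
R6C9 = 4: row 6 has {1,2,3,5,7}; col 9 has {3,5,6,8,9}; box has {2,3,6,7,8} → only 4 remains.
R9C6 = 3: row 9 has {7,8,9}; col 6 has {1,2,4,5,6,7,8,9}; box has {1,4,9} → only 3 remains.
R9C7 = 4: row 9 has {3,7,8,9}; col 7 has {1,2,3,6,8}; box has {1,3,5,6,8} → only 4 remains.
R9C9 = 2: row 9 has {3,4,7,8,9}; col 9 has {3,4,5,6,8,9}; box has {1,3,4,5,6,8} → only 2 remains.
R1C4 = 3: row 1 has {2,5,6,8,9}; col 4 has {1,5,7,9}; box has {1,2,4,5,6,7,8,9} → only 3 remains.
R2C7 = 7: row 2 has {1,3,5,8,9}; col 7 has {1,2,3,4,6,8}; box has {1,2,3,5,6,8,9} → only 7 remains.
R2C8 = 4: row 2 has {1,3,5,7,8,9}; col 8 has {1,2,3,5,6,7,8}; box has {1,2,3,5,6,7,8,9} → only 4 remains.
R3C3 = 8: row 3 has {1,2,3,4,6,7}; col 3 has {3,5,9}; box has {3} → only 8 remains.
R5C9 = 1: row 5 has {3,8}; col 9 has {2,3,4,5,6,8,9}; box has {2,3,4,6,7,8} → only 1 remains.
R6C4 = 6: row 6 has {1,2,3,4,5,7}; col 4 has {1,3,5,7,9}; box has {1,3,5,7,8,9} → only 6 remains.
R6C8 = 9: row 6 has {1,2,3,4,5,6,7}; col 8 has {1,2,3,4,5,6,7,8}; box has {1,2,3,4,6,7,8} → only 9 remains.
R8C4 = 2: row 8 has {1,3,4,8}; col 4 has {1,3,5,6,7,9}; box has {1,3,4,9} → only 2 remains.
R8C7 = 9: row 8 has {1,2,3,4,8}; col 7 has {1,2,3,4,6,7,8}; box has {1,2,3,4,5,6,8} → only 9 remains.
R8C9 = 7: row 8 has {1,2,3,4,8,9}; col 9 has {1,2,3,4,5,6,8,9}; box has {1,2,3,4,5,6,8,9} → only 7 remains.
R5C4 = 4: row 5 has {1,3,8}; col 4 has {1,2,3,5,6,7,9}; box has {1,3,5,6,7,8,9} → only 4 remains.
R5C5 = 2: row 5 has {1,3,4,8}; col 5 has {1,3,4,8,9}; box has {1,3,4,5,6,7,8,9} → only 2 remains.
R5C7 = 5: row 5 has {1,2,3,4,8}; col 7 has {1,2,3,4,6,7,8,9}; box has {1,2,3,4,6,7,8,9} → only 5 remains.
R6C2 = 8: row 6 has {1,2,3,4,5,6,7,9}; col 2 has {3,7}; box has {1,3,5} → only 8 remains.
R7C4 = 8: row 7 has {1,3,5,6,9}; col 4 has {1,2,3,4,5,6,7,9}; box has {1,2,3,4,9} → only 8 remains.
R7C5 = 7: row 7 has {1,3,5,6,8,9}; col 5 has {1,2,3,4,8,9}; box has {1,2,3,4,8,9} → only 7 remains.
R8C3 = 6: row 8 has {1,2,3,4,7,8,9}; col 3 has {3,5,8,9}; box has {3,7,8,9} → only 6 remains.
R8C5 = 5: row 8 has {1,2,3,4,6,7,8,9}; col 5 has {1,2,3,4,7,8,9}; box has {1,2,3,4,7,8,9} → only 5 remains.
R9C1 = 5: row 9 has {2,3,4,7,8,9}; col 1 has {1,3,8}; box has {3,6,7,8,9} → only 5 remains.
R9C3 = 1: row 9 has {2,3,4,5,7,8,9}; col 3 has {3,5,6,8,9}; box has {3,5,6,7,8,9} → only 1 remains.
R9C5 = 6: row 9 has {1,2,3,4,5,7,8,9}; col 5 has {1,2,3,4,5,7,8,9}; box has {1,2,3,4,5,7,8,9} → only 6 remains.
R3C1 = 9: row 3 has {1,2,3,4,6,7,8}; col 1 has {1,3,5,8}; box has {3,8} → only 9 remains.
R3C2 = 5: row 3 has {1,2,3,4,6,7,8,9}; col 2 has {3,7,8}; box has {3,8,9} → only 5 remains.
R5C3 = 7: row 5 has {1,2,3,4,5,8}; col 3 has {1,3,5,6,8,9}; box has {1,3,5,8} → only 7 remains.
R1C3 = 4: row 1 has {2,3,5,6,8,9}; col 3 has {1,3,5,6,7,8,9}; box has {3,5,8,9} → only 4 remains.
R4C3 = 2: row 4 has {1,3,5,6,7,8,9}; col 3 has {1,3,4,5,6,7,8,9}; box has {1,3,5,7,8} → only 2 remains.
R5C1 = 6: row 5 has {1,2,3,4,5,7,8}; col 1 has {1,3,5,8,9}; box has {1,2,3,5,7,8} → only 6 remains.

6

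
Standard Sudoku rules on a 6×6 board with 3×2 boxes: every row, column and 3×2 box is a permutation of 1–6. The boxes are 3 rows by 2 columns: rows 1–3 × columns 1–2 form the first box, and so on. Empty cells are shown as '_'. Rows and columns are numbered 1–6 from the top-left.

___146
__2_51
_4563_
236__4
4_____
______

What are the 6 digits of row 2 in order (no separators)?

362451

R1C3 = 3: row 1 has {1,4,6}; col 3 has {2,5,6}; box has {1,2,5,6} → only 3 remains.
R2C2 = 6: row 2 has {1,2,5}; col 2 has {3,4}; box has {4} → only 6 remains.
R2C4 = 4: row 2 has {1,2,5,6}; col 4 has {1,6}; box has {1,2,3,5,6} → only 4 remains.
R3C1 = 1: row 3 has {3,4,5,6}; col 1 has {2,4}; box has {4,6} → only 1 remains.
R3C6 = 2: row 3 has {1,3,4,5,6}; col 6 has {1,4,6}; box has {1,3,4,5,6} → only 2 remains.
R4C4 = 5: row 4 has {2,3,4,6}; col 4 has {1,4,6}; box has {6} → only 5 remains.
R4C5 = 1: row 4 has {2,3,4,5,6}; col 5 has {3,4,5}; box has {4} → only 1 remains.
R5C3 = 1: row 5 has {4}; col 3 has {2,3,5,6}; box has {5,6} → only 1 remains.
R6C3 = 4: row 6 has {}; col 3 has {1,2,3,5,6}; box has {1,5,6} → only 4 remains.
R1C1 = 5: row 1 has {1,3,4,6}; col 1 has {1,2,4}; box has {1,4,6} → only 5 remains.
R1C2 = 2: row 1 has {1,3,4,5,6}; col 2 has {3,4,6}; box has {1,4,5,6} → only 2 remains.
R2C1 = 3: row 2 has {1,2,4,5,6}; col 1 has {1,2,4,5}; box has {1,2,4,5,6} → only 3 remains.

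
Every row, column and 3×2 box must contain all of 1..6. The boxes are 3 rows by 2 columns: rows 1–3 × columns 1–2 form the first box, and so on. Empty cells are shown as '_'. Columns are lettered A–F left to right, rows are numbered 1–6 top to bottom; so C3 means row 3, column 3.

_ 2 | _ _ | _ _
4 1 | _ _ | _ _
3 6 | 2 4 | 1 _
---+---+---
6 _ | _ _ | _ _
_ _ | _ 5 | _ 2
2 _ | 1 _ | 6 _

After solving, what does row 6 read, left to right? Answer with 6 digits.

251364

A1 = 5: row 1 has {2}; col 1 has {2,3,4,6}; box has {1,2,3,4,6} → only 5 remains.
F3 = 5: row 3 has {1,2,3,4,6}; col 6 has {2}; box has {1} → only 5 remains.
A5 = 1: row 5 has {2,5}; col 1 has {2,3,4,5,6}; box has {2,6} → only 1 remains.
D6 = 3: row 6 has {1,2,6}; col 4 has {4,5}; box has {1,5} → only 3 remains.
F6 = 4: row 6 has {1,2,3,6}; col 6 has {2,5}; box has {2,6} → only 4 remains.
D2 = 6: row 2 has {1,4}; col 4 has {3,4,5}; box has {2,4} → only 6 remains.
F2 = 3: row 2 has {1,4,6}; col 6 has {2,4,5}; box has {1,5} → only 3 remains.
C4 = 4: row 4 has {6}; col 3 has {1,2}; box has {1,3,5} → only 4 remains.
D4 = 2: row 4 has {4,6}; col 4 has {3,4,5,6}; box has {1,3,4,5} → only 2 remains.
F4 = 1: row 4 has {2,4,6}; col 6 has {2,3,4,5}; box has {2,4,6} → only 1 remains.
C5 = 6: row 5 has {1,2,5}; col 3 has {1,2,4}; box has {1,2,3,4,5} → only 6 remains.
E5 = 3: row 5 has {1,2,5,6}; col 5 has {1,6}; box has {1,2,4,6} → only 3 remains.
B6 = 5: row 6 has {1,2,3,4,6}; col 2 has {1,2,6}; box has {1,2,6} → only 5 remains.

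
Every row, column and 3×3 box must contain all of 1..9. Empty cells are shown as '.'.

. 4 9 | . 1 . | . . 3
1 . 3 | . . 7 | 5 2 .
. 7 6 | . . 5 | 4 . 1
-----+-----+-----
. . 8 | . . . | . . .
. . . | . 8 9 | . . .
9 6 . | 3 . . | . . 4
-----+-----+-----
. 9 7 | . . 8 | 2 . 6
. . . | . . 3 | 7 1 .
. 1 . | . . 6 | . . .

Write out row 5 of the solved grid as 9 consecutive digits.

451289367

row 1, column 6 = 2 (sole candidate).
row 2, column 2 = 8 (sole candidate).
row 2, column 9 = 9 (sole candidate).
row 3, column 1 = 2 (sole candidate).
row 3, column 8 = 8 (sole candidate).
row 6, column 6 = 1 (sole candidate).
row 6, column 7 = 8 (sole candidate).
row 1, column 1 = 5 (sole candidate).
row 1, column 7 = 6 (sole candidate).
row 1, column 8 = 7 (sole candidate).
row 3, column 4 = 9 (sole candidate).
row 3, column 5 = 3 (sole candidate).
row 4, column 6 = 4 (sole candidate).
row 6, column 8 = 5 (sole candidate).
row 1, column 4 = 8 (sole candidate).
row 6, column 3 = 2 (sole candidate).
row 6, column 5 = 7 (sole candidate).
row 4, column 7 = 1 (hidden single in row 4).
row 5, column 7 = 3: row 5 has {8,9}; col 7 has {1,2,4,5,6,7,8}; box has {1,4,5,8} → only 3 remains.
row 5, column 8 = 6: row 5 has {3,8,9}; col 8 has {1,2,5,7,8}; box has {1,3,4,5,8} → only 6 remains.
row 9, column 7 = 9 (sole candidate).
row 4, column 8 = 9 (sole candidate).
row 5, column 2 = 5: row 5 has {3,6,8,9}; col 2 has {1,4,6,7,8,9}; box has {2,6,8,9} → only 5 remains.
row 5, column 4 = 2: row 5 has {3,5,6,8,9}; col 4 has {3,8,9}; box has {1,3,4,7,8,9} → only 2 remains.
row 5, column 9 = 7: row 5 has {2,3,5,6,8,9}; col 9 has {1,3,4,6,9}; box has {1,3,4,5,6,8,9} → only 7 remains.
row 8, column 2 = 2 (sole candidate).
row 4, column 2 = 3 (sole candidate).
row 4, column 9 = 2 (sole candidate).
row 5, column 1 = 4: row 5 has {2,3,5,6,7,8,9}; col 1 has {1,2,5,9}; box has {2,3,5,6,8,9} → only 4 remains.
row 5, column 3 = 1: row 5 has {2,3,4,5,6,7,8,9}; col 3 has {2,3,6,7,8,9}; box has {2,3,4,5,6,8,9} → only 1 remains.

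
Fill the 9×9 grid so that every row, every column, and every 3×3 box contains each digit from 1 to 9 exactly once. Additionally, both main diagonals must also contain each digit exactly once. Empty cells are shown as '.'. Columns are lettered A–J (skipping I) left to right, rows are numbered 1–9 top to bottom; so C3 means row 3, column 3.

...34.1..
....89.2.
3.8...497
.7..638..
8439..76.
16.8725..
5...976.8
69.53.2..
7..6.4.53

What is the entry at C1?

7

A1 = 9 (sole candidate).
H1 = 8 (sole candidate).
A2 = 4 (sole candidate).
G2 = 3 (sole candidate).
A4 = 2 (sole candidate).
C6 = 9 (sole candidate).
J6 = 4 (sole candidate).
C7 = 1 (sole candidate).
D7 = 2 (sole candidate).
H7 = 4 (sole candidate).
C8 = 4 (sole candidate).
J8 = 1 (sole candidate).
C9 = 2 (sole candidate).
E9 = 1 (sole candidate).
G9 = 9 (sole candidate).
D3 = 1 (sole candidate).
C4 = 5 (sole candidate).
D4 = 4 (sole candidate).
H4 = 1 (sole candidate).
J4 = 9 (sole candidate).
E5 = 5 (sole candidate).
F5 = 1 (sole candidate).
J5 = 2 (sole candidate).
H6 = 3 (sole candidate).
B7 = 3 (sole candidate).
F8 = 8 (sole candidate).
H8 = 7 (sole candidate).
B9 = 8 (sole candidate).
J1 = 6 (sole candidate).
B2 = 1 (sole candidate).
D2 = 7 (sole candidate).
J2 = 5 (sole candidate).
E3 = 2 (sole candidate).
C1 = 7: row 1 has {1,3,4,6,8,9}; col 3 has {1,2,3,4,5,8,9}; box has {1,3,4,8,9} → only 7 remains.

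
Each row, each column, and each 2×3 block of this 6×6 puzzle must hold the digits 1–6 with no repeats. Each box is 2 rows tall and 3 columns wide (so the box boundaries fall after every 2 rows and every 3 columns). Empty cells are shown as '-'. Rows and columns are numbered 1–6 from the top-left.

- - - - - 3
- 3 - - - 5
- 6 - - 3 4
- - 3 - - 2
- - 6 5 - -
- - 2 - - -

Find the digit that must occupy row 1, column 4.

row 3, column 4 = 1: row 3 has {3,4,6}; col 4 has {5}; box has {2,3,4} → only 1 remains.
row 4, column 4 = 6: row 4 has {2,3}; col 4 has {1,5}; box has {1,2,3,4} → only 6 remains.
row 4, column 5 = 5: row 4 has {2,3,6}; col 5 has {3}; box has {1,2,3,4,6} → only 5 remains.
row 5, column 6 = 1: row 5 has {5,6}; col 6 has {2,3,4,5}; box has {5} → only 1 remains.
row 6, column 6 = 6: row 6 has {2}; col 6 has {1,2,3,4,5}; box has {1,5} → only 6 remains.
row 3, column 3 = 5: row 3 has {1,3,4,6}; col 3 has {2,3,6}; box has {3,6} → only 5 remains.
row 5, column 2 = 4: row 5 has {1,5,6}; col 2 has {3,6}; box has {2,6} → only 4 remains.
row 5, column 5 = 2: row 5 has {1,4,5,6}; col 5 has {3,5}; box has {1,5,6} → only 2 remains.
row 6, column 5 = 4: row 6 has {2,6}; col 5 has {2,3,5}; box has {1,2,5,6} → only 4 remains.
row 3, column 1 = 2: row 3 has {1,3,4,5,6}; col 1 has {}; box has {3,5,6} → only 2 remains.
row 4, column 2 = 1: row 4 has {2,3,5,6}; col 2 has {3,4,6}; box has {2,3,5,6} → only 1 remains.
row 5, column 1 = 3: row 5 has {1,2,4,5,6}; col 1 has {2}; box has {2,4,6} → only 3 remains.
row 6, column 2 = 5: row 6 has {2,4,6}; col 2 has {1,3,4,6}; box has {2,3,4,6} → only 5 remains.
row 6, column 4 = 3: row 6 has {2,4,5,6}; col 4 has {1,5,6}; box has {1,2,4,5,6} → only 3 remains.
row 1, column 2 = 2: row 1 has {3}; col 2 has {1,3,4,5,6}; box has {3} → only 2 remains.
row 1, column 4 = 4: row 1 has {2,3}; col 4 has {1,3,5,6}; box has {3,5} → only 4 remains.

4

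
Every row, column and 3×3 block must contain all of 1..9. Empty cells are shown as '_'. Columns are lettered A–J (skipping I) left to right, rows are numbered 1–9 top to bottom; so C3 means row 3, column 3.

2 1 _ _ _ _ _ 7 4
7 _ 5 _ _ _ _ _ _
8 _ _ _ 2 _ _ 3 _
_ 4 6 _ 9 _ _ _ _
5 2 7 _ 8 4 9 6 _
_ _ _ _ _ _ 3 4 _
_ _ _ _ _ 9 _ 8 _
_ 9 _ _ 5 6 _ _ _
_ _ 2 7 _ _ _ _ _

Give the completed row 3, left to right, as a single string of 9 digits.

B3 = 6: row 3 has {2,3,8}; col 2 has {1,2,4,9}; box has {1,2,5,7,8} → only 6 remains.
J5 = 1 (sole candidate).
B6 = 8 (sole candidate).
B2 = 3 (sole candidate).
D5 = 3 (sole candidate).
B9 = 5 (sole candidate).
C1 = 9 (sole candidate).
C3 = 4: row 3 has {2,3,6,8}; col 3 has {2,5,6,7,9}; box has {1,2,3,5,6,7,8,9} → only 4 remains.
C6 = 1 (sole candidate).
B7 = 7 (sole candidate).
C7 = 3 (sole candidate).
C8 = 8 (sole candidate).
A4 = 3 (sole candidate).
A6 = 9 (sole candidate).
F3 = 7: in row 3, 7 can only go here (every other open cell in that row sees a 7).
J8 = 3 (hidden single in row 8).
G8 = 7 (hidden single in row 8).
J4 = 7 (hidden single in row 4).
G4 = 8 (hidden single in row 4).
E6 = 7 (hidden single in row 6).
D6 = 6 (hidden single in row 6).
F9 = 8 (hidden single in row 9).
F2 = 1 (sole candidate).
D1 = 8 (hidden single in row 1).
J2 = 8 (hidden single in row 2).
G3 = 1: in row 3, 1 can only go here (every other open cell in that row sees a 1).
D4 = 1 (hidden single in row 4).
E9 = 3 (hidden single in row 9).
E1 = 6 (sole candidate).
G1 = 5 (sole candidate).
E2 = 4 (sole candidate).
J3 = 9: row 3 has {1,2,3,4,6,7,8}; col 9 has {1,3,4,7,8}; box has {1,3,4,5,7,8} → only 9 remains.
E7 = 1 (sole candidate).
J9 = 6 (sole candidate).
F1 = 3 (sole candidate).
D2 = 9 (sole candidate).
H2 = 2 (sole candidate).
D3 = 5: row 3 has {1,2,3,4,6,7,8,9}; col 4 has {1,3,6,7,8,9}; box has {1,2,3,4,6,7,8,9} → only 5 remains.

864527139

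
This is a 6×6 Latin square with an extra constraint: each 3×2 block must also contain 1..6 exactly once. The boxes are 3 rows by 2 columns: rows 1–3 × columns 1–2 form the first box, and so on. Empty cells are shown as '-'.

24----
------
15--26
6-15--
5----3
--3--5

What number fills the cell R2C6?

4

R1C6 = 1 (sole candidate).
R2C1 = 3 (sole candidate).
R2C2 = 6 (sole candidate).
R2C6 = 4: row 2 has {3,6}; col 6 has {1,3,5,6}; box has {1,2,6} → only 4 remains.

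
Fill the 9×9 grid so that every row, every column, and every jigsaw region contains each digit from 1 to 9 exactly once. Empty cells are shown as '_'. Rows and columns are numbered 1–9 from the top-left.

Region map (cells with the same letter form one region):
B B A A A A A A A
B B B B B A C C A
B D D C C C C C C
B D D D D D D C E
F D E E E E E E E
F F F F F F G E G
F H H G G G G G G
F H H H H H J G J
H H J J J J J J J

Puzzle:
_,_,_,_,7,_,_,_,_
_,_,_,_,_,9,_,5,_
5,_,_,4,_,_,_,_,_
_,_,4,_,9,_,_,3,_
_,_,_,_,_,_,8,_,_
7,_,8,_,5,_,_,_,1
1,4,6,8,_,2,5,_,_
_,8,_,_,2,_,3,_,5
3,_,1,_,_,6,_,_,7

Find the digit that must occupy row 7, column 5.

3

row 7, column 5 = 3: row 7 has {1,2,4,5,6,8}; col 5 has {2,5,7,9}; region has {1,2,5,8} → only 3 remains.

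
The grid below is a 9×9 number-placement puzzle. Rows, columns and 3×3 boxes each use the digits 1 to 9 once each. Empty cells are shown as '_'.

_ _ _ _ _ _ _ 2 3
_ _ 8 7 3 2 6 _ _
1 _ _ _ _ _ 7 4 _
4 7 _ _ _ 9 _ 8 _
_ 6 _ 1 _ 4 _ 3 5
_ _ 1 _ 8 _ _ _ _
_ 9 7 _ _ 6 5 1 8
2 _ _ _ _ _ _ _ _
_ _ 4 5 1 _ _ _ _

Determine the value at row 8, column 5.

9

row 3, column 9 = 9: row 3 has {1,4,7}; col 9 has {3,5,8}; box has {2,3,4,6,7} → only 9 remains.
row 7, column 1 = 3: row 7 has {1,5,6,7,8,9}; col 1 has {1,2,4}; box has {2,4,7,9} → only 3 remains.
row 9, column 2 = 8: row 9 has {1,4,5}; col 2 has {6,7,9}; box has {2,3,4,7,9} → only 8 remains.
row 2, column 8 = 5: row 2 has {2,3,6,7,8}; col 8 has {1,2,3,4,8}; box has {2,3,4,6,7,9} → only 5 remains.
row 2, column 9 = 1: row 2 has {2,3,5,6,7,8}; col 9 has {3,5,8,9}; box has {2,3,4,5,6,7,9} → only 1 remains.
row 9, column 1 = 6: row 9 has {1,4,5,8}; col 1 has {1,2,3,4}; box has {2,3,4,7,8,9} → only 6 remains.
row 1, column 7 = 8: row 1 has {2,3}; col 7 has {5,6,7}; box has {1,2,3,4,5,6,7,9} → only 8 remains.
row 2, column 1 = 9: row 2 has {1,2,3,5,6,7,8}; col 1 has {1,2,3,4,6}; box has {1,8} → only 9 remains.
row 2, column 2 = 4: row 2 has {1,2,3,5,6,7,8,9}; col 2 has {6,7,8,9}; box has {1,8,9} → only 4 remains.
row 5, column 1 = 8: row 5 has {1,3,4,5,6}; col 1 has {1,2,3,4,6,9}; box has {1,4,6,7} → only 8 remains.
row 6, column 1 = 5: row 6 has {1,8}; col 1 has {1,2,3,4,6,8,9}; box has {1,4,6,7,8} → only 5 remains.
row 8, column 3 = 5: row 8 has {2}; col 3 has {1,4,7,8}; box has {2,3,4,6,7,8,9} → only 5 remains.
row 1, column 1 = 7: row 1 has {2,3,8}; col 1 has {1,2,3,4,5,6,8,9}; box has {1,4,8,9} → only 7 remains.
row 1, column 2 = 5: row 1 has {2,3,7,8}; col 2 has {4,6,7,8,9}; box has {1,4,7,8,9} → only 5 remains.
row 1, column 3 = 6: row 1 has {2,3,5,7,8}; col 3 has {1,4,5,7,8}; box has {1,4,5,7,8,9} → only 6 remains.
row 1, column 6 = 1: row 1 has {2,3,5,6,7,8}; col 6 has {2,4,6,9}; box has {2,3,7} → only 1 remains.
row 8, column 2 = 1: row 8 has {2,5}; col 2 has {4,5,6,7,8,9}; box has {2,3,4,5,6,7,8,9} → only 1 remains.
row 4, column 7 = 1: in row 4, 1 can only go here (every other open cell in that row sees a 1).
row 4, column 5 = 5: in row 4, 5 can only go here (every other open cell in that row sees a 5).
row 3, column 5 = 6: row 3 has {1,4,7,9}; col 5 has {1,3,5,8}; box has {1,2,3,7} → only 6 remains.
row 3, column 4 = 8: row 3 has {1,4,6,7,9}; col 4 has {1,5,7}; box has {1,2,3,6,7} → only 8 remains.
row 3, column 6 = 5: row 3 has {1,4,6,7,8,9}; col 6 has {1,2,4,6,9}; box has {1,2,3,6,7,8} → only 5 remains.
row 5, column 5 = 7: in row 5, 7 can only go here (every other open cell in that row sees a 7).
row 6, column 6 = 3: row 6 has {1,5,8}; col 6 has {1,2,4,5,6,9}; box has {1,4,5,7,8,9} → only 3 remains.
row 9, column 6 = 7: row 9 has {1,4,5,6,8}; col 6 has {1,2,3,4,5,6,9}; box has {1,5,6} → only 7 remains.
row 9, column 8 = 9: row 9 has {1,4,5,6,7,8}; col 8 has {1,2,3,4,5,8}; box has {1,5,8} → only 9 remains.
row 9, column 9 = 2: row 9 has {1,4,5,6,7,8,9}; col 9 has {1,3,5,8,9}; box has {1,5,8,9} → only 2 remains.
row 4, column 9 = 6: row 4 has {1,4,5,7,8,9}; col 9 has {1,2,3,5,8,9}; box has {1,3,5,8} → only 6 remains.
row 6, column 2 = 2: row 6 has {1,3,5,8}; col 2 has {1,4,5,6,7,8,9}; box has {1,4,5,6,7,8} → only 2 remains.
row 6, column 4 = 6: row 6 has {1,2,3,5,8}; col 4 has {1,5,7,8}; box has {1,3,4,5,7,8,9} → only 6 remains.
row 6, column 8 = 7: row 6 has {1,2,3,5,6,8}; col 8 has {1,2,3,4,5,8,9}; box has {1,3,5,6,8} → only 7 remains.
row 6, column 9 = 4: row 6 has {1,2,3,5,6,7,8}; col 9 has {1,2,3,5,6,8,9}; box has {1,3,5,6,7,8} → only 4 remains.
row 8, column 6 = 8: row 8 has {1,2,5}; col 6 has {1,2,3,4,5,6,7,9}; box has {1,5,6,7} → only 8 remains.
row 8, column 8 = 6: row 8 has {1,2,5,8}; col 8 has {1,2,3,4,5,7,8,9}; box has {1,2,5,8,9} → only 6 remains.
row 8, column 9 = 7: row 8 has {1,2,5,6,8}; col 9 has {1,2,3,4,5,6,8,9}; box has {1,2,5,6,8,9} → only 7 remains.
row 9, column 7 = 3: row 9 has {1,2,4,5,6,7,8,9}; col 7 has {1,5,6,7,8}; box has {1,2,5,6,7,8,9} → only 3 remains.
row 3, column 2 = 3: row 3 has {1,4,5,6,7,8,9}; col 2 has {1,2,4,5,6,7,8,9}; box has {1,4,5,6,7,8,9} → only 3 remains.
row 3, column 3 = 2: row 3 has {1,3,4,5,6,7,8,9}; col 3 has {1,4,5,6,7,8}; box has {1,3,4,5,6,7,8,9} → only 2 remains.
row 4, column 3 = 3: row 4 has {1,4,5,6,7,8,9}; col 3 has {1,2,4,5,6,7,8}; box has {1,2,4,5,6,7,8} → only 3 remains.
row 4, column 4 = 2: row 4 has {1,3,4,5,6,7,8,9}; col 4 has {1,5,6,7,8}; box has {1,3,4,5,6,7,8,9} → only 2 remains.
row 5, column 3 = 9: row 5 has {1,3,4,5,6,7,8}; col 3 has {1,2,3,4,5,6,7,8}; box has {1,2,3,4,5,6,7,8} → only 9 remains.
row 5, column 7 = 2: row 5 has {1,3,4,5,6,7,8,9}; col 7 has {1,3,5,6,7,8}; box has {1,3,4,5,6,7,8} → only 2 remains.
row 6, column 7 = 9: row 6 has {1,2,3,4,5,6,7,8}; col 7 has {1,2,3,5,6,7,8}; box has {1,2,3,4,5,6,7,8} → only 9 remains.
row 7, column 4 = 4: row 7 has {1,3,5,6,7,8,9}; col 4 has {1,2,5,6,7,8}; box has {1,5,6,7,8} → only 4 remains.
row 7, column 5 = 2: row 7 has {1,3,4,5,6,7,8,9}; col 5 has {1,3,5,6,7,8}; box has {1,4,5,6,7,8} → only 2 remains.
row 8, column 5 = 9: row 8 has {1,2,5,6,7,8}; col 5 has {1,2,3,5,6,7,8}; box has {1,2,4,5,6,7,8} → only 9 remains.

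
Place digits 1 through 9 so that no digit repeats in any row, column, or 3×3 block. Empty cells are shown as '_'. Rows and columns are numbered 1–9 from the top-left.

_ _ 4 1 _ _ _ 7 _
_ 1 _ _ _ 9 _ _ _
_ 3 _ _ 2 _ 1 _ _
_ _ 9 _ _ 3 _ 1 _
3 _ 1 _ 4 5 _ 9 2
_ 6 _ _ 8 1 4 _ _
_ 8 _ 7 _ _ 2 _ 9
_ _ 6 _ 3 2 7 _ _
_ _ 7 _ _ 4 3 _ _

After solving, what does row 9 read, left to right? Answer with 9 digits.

257894361

r5c2 = 7: row 5 has {1,2,3,4,5,9}; col 2 has {1,3,6,8}; box has {1,3,6,9} → only 7 remains.
r5c4 = 6: row 5 has {1,2,3,4,5,7,9}; col 4 has {1,7}; box has {1,3,4,5,8} → only 6 remains.
r5c7 = 8: row 5 has {1,2,3,4,5,6,7,9}; col 7 has {1,2,3,4,7}; box has {1,2,4,9} → only 8 remains.
r7c6 = 6: row 7 has {2,7,8,9}; col 6 has {1,2,3,4,5,9}; box has {2,3,4,7} → only 6 remains.
r1c6 = 8: row 1 has {1,4,7}; col 6 has {1,2,3,4,5,6,9}; box has {1,2,9} → only 8 remains.
r3c6 = 7: row 3 has {1,2,3}; col 6 has {1,2,3,4,5,6,8,9}; box has {1,2,8,9} → only 7 remains.
r4c4 = 2: row 4 has {1,3,9}; col 4 has {1,6,7}; box has {1,3,4,5,6,8} → only 2 remains.
r4c5 = 7: row 4 has {1,2,3,9}; col 5 has {2,3,4,8}; box has {1,2,3,4,5,6,8} → only 7 remains.
r6c4 = 9: row 6 has {1,4,6,8}; col 4 has {1,2,6,7}; box has {1,2,3,4,5,6,7,8} → only 9 remains.
r1c9 = 3: in row 1, 3 can only go here (every other open cell in that row sees a 3).
r2c4 = 3: in row 2, 3 can only go here (every other open cell in that row sees a 3).
r2c1 = 7: in row 2, 7 can only go here (every other open cell in that row sees a 7).
r3c1 = 9: in row 3, 9 can only go here (every other open cell in that row sees a 9).
r1c7 = 9: in row 1, 9 can only go here (every other open cell in that row sees a 9).
r4c1 = 8: in row 4, 8 can only go here (every other open cell in that row sees an 8).
r4c2 = 4: in row 4, 4 can only go here (every other open cell in that row sees a 4).
r6c8 = 3: in row 6, 3 can only go here (every other open cell in that row sees a 3).
r6c9 = 7: in row 6, 7 can only go here (every other open cell in that row sees a 7).
r7c3 = 3: in row 7, 3 can only go here (every other open cell in that row sees a 3).
r8c2 = 9: in row 8, 9 can only go here (every other open cell in that row sees a 9).
r9c5 = 9: in row 9, 9 can only go here (every other open cell in that row sees a 9).
r1c1 = 6: in column 1, 6 can only go here (every other open cell in that column sees a 6).
r1c5 = 5: row 1 has {1,3,4,6,7,8,9}; col 5 has {2,3,4,7,8,9}; box has {1,2,3,7,8,9} → only 5 remains.
r2c5 = 6: row 2 has {1,3,7,9}; col 5 has {2,3,4,5,7,8,9}; box has {1,2,3,5,7,8,9} → only 6 remains.
r2c7 = 5: row 2 has {1,3,6,7,9}; col 7 has {1,2,3,4,7,8,9}; box has {1,3,7,9} → only 5 remains.
r3c4 = 4: row 3 has {1,2,3,7,9}; col 4 has {1,2,3,6,7,9}; box has {1,2,3,5,6,7,8,9} → only 4 remains.
r4c7 = 6: row 4 has {1,2,3,4,7,8,9}; col 7 has {1,2,3,4,5,7,8,9}; box has {1,2,3,4,7,8,9} → only 6 remains.
r4c9 = 5: row 4 has {1,2,3,4,6,7,8,9}; col 9 has {2,3,7,9}; box has {1,2,3,4,6,7,8,9} → only 5 remains.
r7c5 = 1: row 7 has {2,3,6,7,8,9}; col 5 has {2,3,4,5,6,7,8,9}; box has {2,3,4,6,7,9} → only 1 remains.
r1c2 = 2: row 1 has {1,3,4,5,6,7,8,9}; col 2 has {1,3,4,6,7,8,9}; box has {1,3,4,6,7,9} → only 2 remains.
r2c3 = 8: row 2 has {1,3,5,6,7,9}; col 3 has {1,3,4,6,7,9}; box has {1,2,3,4,6,7,9} → only 8 remains.
r2c9 = 4: row 2 has {1,3,5,6,7,8,9}; col 9 has {2,3,5,7,9}; box has {1,3,5,7,9} → only 4 remains.
r3c3 = 5: row 3 has {1,2,3,4,7,9}; col 3 has {1,3,4,6,7,8,9}; box has {1,2,3,4,6,7,8,9} → only 5 remains.
r6c3 = 2: row 6 has {1,3,4,6,7,8,9}; col 3 has {1,3,4,5,6,7,8,9}; box has {1,3,4,6,7,8,9} → only 2 remains.
r9c2 = 5: row 9 has {3,4,7,9}; col 2 has {1,2,3,4,6,7,8,9}; box has {3,6,7,8,9} → only 5 remains.
r9c4 = 8: row 9 has {3,4,5,7,9}; col 4 has {1,2,3,4,6,7,9}; box has {1,2,3,4,6,7,9} → only 8 remains.
r9c8 = 6: row 9 has {3,4,5,7,8,9}; col 8 has {1,3,7,9}; box has {2,3,7,9} → only 6 remains.
r9c9 = 1: row 9 has {3,4,5,6,7,8,9}; col 9 has {2,3,4,5,7,9}; box has {2,3,6,7,9} → only 1 remains.
r2c8 = 2: row 2 has {1,3,4,5,6,7,8,9}; col 8 has {1,3,6,7,9}; box has {1,3,4,5,7,9} → only 2 remains.
r3c8 = 8: row 3 has {1,2,3,4,5,7,9}; col 8 has {1,2,3,6,7,9}; box has {1,2,3,4,5,7,9} → only 8 remains.
r3c9 = 6: row 3 has {1,2,3,4,5,7,8,9}; col 9 has {1,2,3,4,5,7,9}; box has {1,2,3,4,5,7,8,9} → only 6 remains.
r6c1 = 5: row 6 has {1,2,3,4,6,7,8,9}; col 1 has {3,6,7,8,9}; box has {1,2,3,4,6,7,8,9} → only 5 remains.
r7c1 = 4: row 7 has {1,2,3,6,7,8,9}; col 1 has {3,5,6,7,8,9}; box has {3,5,6,7,8,9} → only 4 remains.
r7c8 = 5: row 7 has {1,2,3,4,6,7,8,9}; col 8 has {1,2,3,6,7,8,9}; box has {1,2,3,6,7,9} → only 5 remains.
r8c1 = 1: row 8 has {2,3,6,7,9}; col 1 has {3,4,5,6,7,8,9}; box has {3,4,5,6,7,8,9} → only 1 remains.
r8c4 = 5: row 8 has {1,2,3,6,7,9}; col 4 has {1,2,3,4,6,7,8,9}; box has {1,2,3,4,6,7,8,9} → only 5 remains.
r8c8 = 4: row 8 has {1,2,3,5,6,7,9}; col 8 has {1,2,3,5,6,7,8,9}; box has {1,2,3,5,6,7,9} → only 4 remains.
r8c9 = 8: row 8 has {1,2,3,4,5,6,7,9}; col 9 has {1,2,3,4,5,6,7,9}; box has {1,2,3,4,5,6,7,9} → only 8 remains.
r9c1 = 2: row 9 has {1,3,4,5,6,7,8,9}; col 1 has {1,3,4,5,6,7,8,9}; box has {1,3,4,5,6,7,8,9} → only 2 remains.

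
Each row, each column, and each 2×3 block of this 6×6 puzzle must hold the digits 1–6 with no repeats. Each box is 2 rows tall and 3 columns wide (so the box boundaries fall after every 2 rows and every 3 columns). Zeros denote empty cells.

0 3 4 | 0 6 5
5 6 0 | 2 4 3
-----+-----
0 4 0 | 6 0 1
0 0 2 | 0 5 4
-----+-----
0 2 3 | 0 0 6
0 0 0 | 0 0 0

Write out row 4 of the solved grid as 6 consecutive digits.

row 1, column 4 = 1: row 1 has {3,4,5,6}; col 4 has {2,6}; box has {2,3,4,5,6} → only 1 remains.
row 2, column 3 = 1: row 2 has {2,3,4,5,6}; col 3 has {2,3,4}; box has {3,4,5,6} → only 1 remains.
row 3, column 1 = 3: row 3 has {1,4,6}; col 1 has {5}; box has {2,4} → only 3 remains.
row 3, column 3 = 5: row 3 has {1,3,4,6}; col 3 has {1,2,3,4}; box has {2,3,4} → only 5 remains.
row 3, column 5 = 2: row 3 has {1,3,4,5,6}; col 5 has {4,5,6}; box has {1,4,5,6} → only 2 remains.
row 4, column 2 = 1: row 4 has {2,4,5}; col 2 has {2,3,4,6}; box has {2,3,4,5} → only 1 remains.
row 4, column 4 = 3: row 4 has {1,2,4,5}; col 4 has {1,2,6}; box has {1,2,4,5,6} → only 3 remains.
row 5, column 5 = 1: row 5 has {2,3,6}; col 5 has {2,4,5,6}; box has {6} → only 1 remains.
row 6, column 2 = 5: row 6 has {}; col 2 has {1,2,3,4,6}; box has {2,3} → only 5 remains.
row 6, column 3 = 6: row 6 has {5}; col 3 has {1,2,3,4,5}; box has {2,3,5} → only 6 remains.
row 6, column 4 = 4: row 6 has {5,6}; col 4 has {1,2,3,6}; box has {1,6} → only 4 remains.
row 6, column 5 = 3: row 6 has {4,5,6}; col 5 has {1,2,4,5,6}; box has {1,4,6} → only 3 remains.
row 6, column 6 = 2: row 6 has {3,4,5,6}; col 6 has {1,3,4,5,6}; box has {1,3,4,6} → only 2 remains.
row 1, column 1 = 2: row 1 has {1,3,4,5,6}; col 1 has {3,5}; box has {1,3,4,5,6} → only 2 remains.
row 4, column 1 = 6: row 4 has {1,2,3,4,5}; col 1 has {2,3,5}; box has {1,2,3,4,5} → only 6 remains.

612354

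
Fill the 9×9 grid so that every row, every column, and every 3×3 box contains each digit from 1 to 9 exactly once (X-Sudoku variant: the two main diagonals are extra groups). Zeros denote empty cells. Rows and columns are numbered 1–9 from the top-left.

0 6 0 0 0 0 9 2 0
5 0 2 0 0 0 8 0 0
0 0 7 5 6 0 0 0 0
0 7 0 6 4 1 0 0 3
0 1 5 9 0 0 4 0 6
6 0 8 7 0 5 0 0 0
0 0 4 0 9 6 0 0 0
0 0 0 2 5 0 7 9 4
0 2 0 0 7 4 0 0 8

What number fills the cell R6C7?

2

R1C9 = 5 (sole candidate).
R3C7 = 3 (sole candidate).
R3C9 = 1 (sole candidate).
R4C3 = 9 (sole candidate).
R5C5 = 2 (sole candidate).
R6C5 = 3 (sole candidate).
R6C8 = 1 (sole candidate).
R7C7 = 1 (sole candidate).
R7C9 = 2 (sole candidate).
R8C2 = 8 (sole candidate).
R8C6 = 3 (sole candidate).
R9C1 = 9 (sole candidate).
R9C4 = 1 (sole candidate).
R2C5 = 1 (sole candidate).
R2C8 = 6 (sole candidate).
R2C9 = 7 (sole candidate).
R3C8 = 4 (sole candidate).
R4C1 = 2 (sole candidate).
R4C7 = 5 (sole candidate).
R4C8 = 8 (sole candidate).
R5C1 = 3 (sole candidate).
R5C6 = 8 (sole candidate).
R5C8 = 7 (sole candidate).
R6C2 = 4 (sole candidate).
R6C7 = 2: row 6 has {1,3,4,5,6,7,8}; col 7 has {1,3,4,5,7,8,9}; box has {1,3,4,5,6,7,8} → only 2 remains.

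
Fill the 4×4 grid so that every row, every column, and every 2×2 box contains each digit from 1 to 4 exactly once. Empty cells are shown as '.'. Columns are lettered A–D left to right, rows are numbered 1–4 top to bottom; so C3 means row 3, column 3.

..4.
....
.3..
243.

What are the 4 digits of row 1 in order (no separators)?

3142

A3 = 1: row 3 has {3}; col 1 has {2}; box has {2,3,4} → only 1 remains.
C3 = 2: row 3 has {1,3}; col 3 has {3,4}; box has {3} → only 2 remains.
D3 = 4: row 3 has {1,2,3}; col 4 has {}; box has {2,3} → only 4 remains.
D4 = 1: row 4 has {2,3,4}; col 4 has {4}; box has {2,3,4} → only 1 remains.
A1 = 3: row 1 has {4}; col 1 has {1,2}; box has {} → only 3 remains.
D1 = 2: row 1 has {3,4}; col 4 has {1,4}; box has {4} → only 2 remains.
A2 = 4: row 2 has {}; col 1 has {1,2,3}; box has {3} → only 4 remains.
C2 = 1: row 2 has {4}; col 3 has {2,3,4}; box has {2,4} → only 1 remains.
D2 = 3: row 2 has {1,4}; col 4 has {1,2,4}; box has {1,2,4} → only 3 remains.
B1 = 1: row 1 has {2,3,4}; col 2 has {3,4}; box has {3,4} → only 1 remains.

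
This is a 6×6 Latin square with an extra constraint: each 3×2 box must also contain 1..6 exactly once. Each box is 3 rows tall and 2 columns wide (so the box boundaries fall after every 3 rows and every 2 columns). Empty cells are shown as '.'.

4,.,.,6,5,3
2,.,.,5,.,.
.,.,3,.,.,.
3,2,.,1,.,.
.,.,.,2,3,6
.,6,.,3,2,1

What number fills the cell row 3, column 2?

row 1, column 2 = 1 (sole candidate).
row 1, column 3 = 2 (sole candidate).
row 2, column 2 = 3 (sole candidate).
row 2, column 6 = 4 (sole candidate).
row 3, column 2 = 5: row 3 has {3}; col 2 has {1,2,3,6}; box has {1,2,3,4} → only 5 remains.

5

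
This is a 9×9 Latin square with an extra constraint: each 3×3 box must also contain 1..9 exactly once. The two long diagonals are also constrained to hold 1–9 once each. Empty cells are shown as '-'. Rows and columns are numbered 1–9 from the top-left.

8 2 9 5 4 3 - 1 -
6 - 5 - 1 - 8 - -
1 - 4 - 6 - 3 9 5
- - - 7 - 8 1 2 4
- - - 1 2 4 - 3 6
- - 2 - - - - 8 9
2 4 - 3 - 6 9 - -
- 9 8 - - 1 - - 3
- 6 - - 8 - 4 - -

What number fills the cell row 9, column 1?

row 1, column 9 = 7: row 1 has {1,2,3,4,5,8,9}; col 9 has {3,4,5,6,9}; box has {1,3,5,8,9}; anti-diagonal has {2,3,8,9} → only 7 remains.
row 2, column 2 = 3: row 2 has {1,5,6,8}; col 2 has {2,4,6,9}; box has {1,2,4,5,6,8,9}; main diagonal has {2,4,7,8,9} → only 3 remains.
row 2, column 8 = 4: row 2 has {1,3,5,6,8}; col 8 has {1,2,3,8,9}; box has {1,3,5,7,8,9}; anti-diagonal has {2,3,7,8,9} → only 4 remains.
row 2, column 9 = 2: row 2 has {1,3,4,5,6,8}; col 9 has {3,4,5,6,7,9}; box has {1,3,4,5,7,8,9} → only 2 remains.
row 3, column 2 = 7: row 3 has {1,3,4,5,6,9}; col 2 has {2,3,4,6,9}; box has {1,2,3,4,5,6,8,9} → only 7 remains.
row 3, column 6 = 2: row 3 has {1,3,4,5,6,7,9}; col 6 has {1,3,4,6,8}; box has {1,3,4,5,6} → only 2 remains.
row 4, column 2 = 5: row 4 has {1,2,4,7,8}; col 2 has {2,3,4,6,7,9}; box has {2} → only 5 remains.
row 5, column 2 = 8: row 5 has {1,2,3,4,6}; col 2 has {2,3,4,5,6,7,9}; box has {2,5} → only 8 remains.
row 5, column 3 = 7: row 5 has {1,2,3,4,6,8}; col 3 has {2,4,5,8,9}; box has {2,5,8} → only 7 remains.
row 5, column 7 = 5: row 5 has {1,2,3,4,6,7,8}; col 7 has {1,3,4,8,9}; box has {1,2,3,4,6,8,9} → only 5 remains.
row 6, column 2 = 1: row 6 has {2,8,9}; col 2 has {2,3,4,5,6,7,8,9}; box has {2,5,7,8} → only 1 remains.
row 6, column 4 = 6: row 6 has {1,2,8,9}; col 4 has {1,3,5,7}; box has {1,2,4,7,8}; anti-diagonal has {2,3,4,7,8,9} → only 6 remains.
row 6, column 6 = 5: row 6 has {1,2,6,8,9}; col 6 has {1,2,3,4,6,8}; box has {1,2,4,6,7,8}; main diagonal has {2,3,4,7,8,9} → only 5 remains.
row 6, column 7 = 7: row 6 has {1,2,5,6,8,9}; col 7 has {1,3,4,5,8,9}; box has {1,2,3,4,5,6,8,9} → only 7 remains.
row 7, column 3 = 1: row 7 has {2,3,4,6,9}; col 3 has {2,4,5,7,8,9}; box has {2,4,6,8,9}; anti-diagonal has {2,3,4,6,7,8,9} → only 1 remains.
row 7, column 9 = 8: row 7 has {1,2,3,4,6,9}; col 9 has {2,3,4,5,6,7,9}; box has {3,4,9} → only 8 remains.
row 8, column 8 = 6: row 8 has {1,3,8,9}; col 8 has {1,2,3,4,8,9}; box has {3,4,8,9}; main diagonal has {2,3,4,5,7,8,9} → only 6 remains.
row 9, column 1 = 5: row 9 has {4,6,8}; col 1 has {1,2,6,8}; box has {1,2,4,6,8,9}; anti-diagonal has {1,2,3,4,6,7,8,9} → only 5 remains.

5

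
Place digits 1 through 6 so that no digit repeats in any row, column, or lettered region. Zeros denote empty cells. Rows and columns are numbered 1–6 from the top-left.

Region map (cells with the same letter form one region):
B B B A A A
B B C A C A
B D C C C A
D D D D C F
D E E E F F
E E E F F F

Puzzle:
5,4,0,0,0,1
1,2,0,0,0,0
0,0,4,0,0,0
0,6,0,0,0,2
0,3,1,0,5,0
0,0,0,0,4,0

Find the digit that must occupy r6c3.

r5c6 = 6: row 5 has {1,3,5}; col 6 has {1,2}; region has {2,4,5} → only 6 remains.
r6c2 = 5: row 6 has {4}; col 2 has {2,3,4,6}; region has {1,3} → only 5 remains.
r6c6 = 3: row 6 has {4,5}; col 6 has {1,2,6}; region has {2,4,5,6} → only 3 remains.
r3c2 = 1: row 3 has {4}; col 2 has {2,3,4,5,6}; region has {6} → only 1 remains.
r3c6 = 5: row 3 has {1,4}; col 6 has {1,2,3,6}; region has {1} → only 5 remains.
r6c4 = 1: row 6 has {3,4,5}; col 4 has {}; region has {2,3,4,5,6} → only 1 remains.
r2c6 = 4: row 2 has {1,2}; col 6 has {1,2,3,5,6}; region has {1,5} → only 4 remains.
r2c3 = 5: in row 2, 5 can only go here (every other open cell in that row sees a 5).
r4c3 = 3: row 4 has {2,6}; col 3 has {1,4,5}; region has {1,6} → only 3 remains.
r4c5 = 1: row 4 has {2,3,6}; col 5 has {4,5}; region has {4,5} → only 1 remains.
r1c3 = 6: row 1 has {1,4,5}; col 3 has {1,3,4,5}; region has {1,2,4,5} → only 6 remains.
r3c1 = 3: row 3 has {1,4,5}; col 1 has {1,5}; region has {1,2,4,5,6} → only 3 remains.
r4c1 = 4: row 4 has {1,2,3,6}; col 1 has {1,3,5}; region has {1,3,6} → only 4 remains.
r4c4 = 5: row 4 has {1,2,3,4,6}; col 4 has {1}; region has {1,3,4,6} → only 5 remains.
r5c1 = 2: row 5 has {1,3,5,6}; col 1 has {1,3,4,5}; region has {1,3,4,5,6} → only 2 remains.
r5c4 = 4: row 5 has {1,2,3,5,6}; col 4 has {1,5}; region has {1,3,5} → only 4 remains.
r6c1 = 6: row 6 has {1,3,4,5}; col 1 has {1,2,3,4,5}; region has {1,3,4,5} → only 6 remains.
r6c3 = 2: row 6 has {1,3,4,5,6}; col 3 has {1,3,4,5,6}; region has {1,3,4,5,6} → only 2 remains.

2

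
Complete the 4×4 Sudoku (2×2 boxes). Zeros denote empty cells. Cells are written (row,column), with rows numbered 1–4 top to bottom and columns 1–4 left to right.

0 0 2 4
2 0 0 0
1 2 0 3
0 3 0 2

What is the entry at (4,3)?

1

(1,1) = 3 (sole candidate).
(1,2) = 1 (sole candidate).
(2,2) = 4 (sole candidate).
(2,4) = 1 (sole candidate).
(3,3) = 4 (sole candidate).
(4,1) = 4 (sole candidate).
(4,3) = 1: row 4 has {2,3,4}; col 3 has {2,4}; box has {2,3,4} → only 1 remains.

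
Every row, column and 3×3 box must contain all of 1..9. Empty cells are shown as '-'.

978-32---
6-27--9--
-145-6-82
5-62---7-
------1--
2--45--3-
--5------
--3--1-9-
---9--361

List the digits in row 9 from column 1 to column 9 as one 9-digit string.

R1C4 = 1: row 1 has {2,3,7,8,9}; col 4 has {2,4,5,7,9}; box has {2,3,5,6,7} → only 1 remains.
R3C1 = 3: row 3 has {1,2,4,5,6,8}; col 1 has {2,5,6,9}; box has {1,2,4,6,7,8,9} → only 3 remains.
R3C5 = 9: row 3 has {1,2,3,4,5,6,8}; col 5 has {3,5}; box has {1,2,3,5,6,7} → only 9 remains.
R3C7 = 7: row 3 has {1,2,3,4,5,6,8,9}; col 7 has {1,3,9}; box has {2,8,9} → only 7 remains.
R9C3 = 7: row 9 has {1,3,6,9}; col 3 has {2,3,4,5,6,8}; box has {3,5} → only 7 remains.
R2C2 = 5: row 2 has {2,6,7,9}; col 2 has {1,7}; box has {1,2,3,4,6,7,8,9} → only 5 remains.
R5C3 = 9: row 5 has {1}; col 3 has {2,3,4,5,6,7,8}; box has {2,5,6} → only 9 remains.
R6C2 = 8: row 6 has {2,3,4,5}; col 2 has {1,5,7}; box has {2,5,6,9} → only 8 remains.
R6C3 = 1: row 6 has {2,3,4,5,8}; col 3 has {2,3,4,5,6,7,8,9}; box has {2,5,6,8,9} → only 1 remains.
R6C7 = 6: row 6 has {1,2,3,4,5,8}; col 7 has {1,3,7,9}; box has {1,3,7} → only 6 remains.
R6C9 = 9: row 6 has {1,2,3,4,5,6,8}; col 9 has {1,2}; box has {1,3,6,7} → only 9 remains.
R6C6 = 7: row 6 has {1,2,3,4,5,6,8,9}; col 6 has {1,2,6}; box has {2,4,5} → only 7 remains.
R1C9 = 6: in row 1, 6 can only go here (every other open cell in that row sees a 6).
R2C8 = 1: in row 2, 1 can only go here (every other open cell in that row sees a 1).
R2C9 = 3: in row 2, 3 can only go here (every other open cell in that row sees a 3).
R4C5 = 1: in row 4, 1 can only go here (every other open cell in that row sees a 1).
R4C6 = 9: in row 4, 9 can only go here (every other open cell in that row sees a 9).
R4C2 = 3: in row 4, 3 can only go here (every other open cell in that row sees a 3).
R5C2 = 4: row 5 has {1,9}; col 2 has {1,3,5,7,8}; box has {1,2,3,5,6,8,9} → only 4 remains.
R9C2 = 2: row 9 has {1,3,6,7,9}; col 2 has {1,3,4,5,7,8}; box has {3,5,7} → only 2 remains.
R5C1 = 7: row 5 has {1,4,9}; col 1 has {2,3,5,6,9}; box has {1,2,3,4,5,6,8,9} → only 7 remains.
R8C2 = 6: row 8 has {1,3,9}; col 2 has {1,2,3,4,5,7,8}; box has {2,3,5,7} → only 6 remains.
R8C4 = 8: row 8 has {1,3,6,9}; col 4 has {1,2,4,5,7,9}; box has {1,9} → only 8 remains.
R9C5 = 4: row 9 has {1,2,3,6,7,9}; col 5 has {1,3,5,9}; box has {1,8,9} → only 4 remains.
R9C6 = 5: row 9 has {1,2,3,4,6,7,9}; col 6 has {1,2,6,7,9}; box has {1,4,8,9} → only 5 remains.
R2C5 = 8: row 2 has {1,2,3,5,6,7,9}; col 5 has {1,3,4,5,9}; box has {1,2,3,5,6,7,9} → only 8 remains.
R2C6 = 4: row 2 has {1,2,3,5,6,7,8,9}; col 6 has {1,2,5,6,7,9}; box has {1,2,3,5,6,7,8,9} → only 4 remains.
R5C5 = 6: row 5 has {1,4,7,9}; col 5 has {1,3,4,5,8,9}; box has {1,2,4,5,7,9} → only 6 remains.
R7C2 = 9: row 7 has {5}; col 2 has {1,2,3,4,5,6,7,8}; box has {2,3,5,6,7} → only 9 remains.
R7C6 = 3: row 7 has {5,9}; col 6 has {1,2,4,5,6,7,9}; box has {1,4,5,8,9} → only 3 remains.
R8C1 = 4: row 8 has {1,3,6,8,9}; col 1 has {2,3,5,6,7,9}; box has {2,3,5,6,7,9} → only 4 remains.
R9C1 = 8: row 9 has {1,2,3,4,5,6,7,9}; col 1 has {2,3,4,5,6,7,9}; box has {2,3,4,5,6,7,9} → only 8 remains.

827945361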